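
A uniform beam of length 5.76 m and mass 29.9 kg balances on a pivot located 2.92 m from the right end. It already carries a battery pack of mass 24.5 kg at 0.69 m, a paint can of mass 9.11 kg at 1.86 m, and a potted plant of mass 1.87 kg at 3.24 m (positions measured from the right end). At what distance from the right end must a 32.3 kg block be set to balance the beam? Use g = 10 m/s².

Sum moments about the pivot (at 2.92 m from the right end) (the support reaction has zero arm there).
Beam weight: 29.9 × 10 = 299 N down at 2.88 m → arm 0.04 m, τ = 299 × 0.04 = 11.96 N·m clockwise.
Battery pack: 24.5 × 10 = 245 N down at 0.69 m → arm 2.23 m, τ = 245 × 2.23 = 546.4 N·m clockwise.
Paint can: 9.11 × 10 = 91.1 N down at 1.86 m → arm 1.06 m, τ = 91.1 × 1.06 = 96.57 N·m clockwise.
Potted plant: 1.87 × 10 = 18.7 N down at 3.24 m → arm 0.32 m, τ = 18.7 × 0.32 = 5.984 N·m counterclockwise.
Net moment of existing loads = 648.9 N·m clockwise.
The block weighs 32.3 × 10 = 323 N and must supply an equal counterclockwise moment, so its lever arm about the pivot is 648.9 / 323 = 2.01 m.
That puts it at 2.92 + 2.01 = 4.93 m from the right end.

x ≈ 4.93 m from the right end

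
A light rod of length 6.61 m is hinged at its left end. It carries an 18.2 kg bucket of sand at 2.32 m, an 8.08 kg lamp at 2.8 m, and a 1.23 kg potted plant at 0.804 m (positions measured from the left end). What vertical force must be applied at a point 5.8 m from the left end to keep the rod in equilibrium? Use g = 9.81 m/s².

F ≈ 111 N

Take moments about the left end.
Bucket of sand: 18.2 × 9.81 = 178.5 N down at 2.32 m → arm 2.32 m, τ = 178.5 × 2.32 = 414.1 N·m clockwise.
Lamp: 8.08 × 9.81 = 79.26 N down at 2.8 m → arm 2.8 m, τ = 79.26 × 2.8 = 221.9 N·m clockwise.
Potted plant: 1.23 × 9.81 = 12.07 N down at 0.804 m → arm 0.804 m, τ = 12.07 × 0.804 = 9.704 N·m clockwise.
Net moment of the loads = 645.7 N·m clockwise.
The upward force F acts at a point 5.8 m from the left end, arm 5.8 m, giving F × 5.8 counterclockwise.
Στ = 0 ⇒ F × 5.8 = 645.7 ⇒ F = 645.7 / 5.8 = 111 N.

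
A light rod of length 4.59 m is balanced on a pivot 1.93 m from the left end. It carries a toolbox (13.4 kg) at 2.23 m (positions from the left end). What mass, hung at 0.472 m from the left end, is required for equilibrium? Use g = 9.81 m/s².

m ≈ 2.76 kg

Take moments about the pivot (at 1.93 m from the left end).
Toolbox: 13.4 × 9.81 = 131.5 N down at 2.23 m → arm 0.3 m, τ = 131.5 × 0.3 = 39.45 N·m clockwise.
Net moment of known loads = 39.45 N·m clockwise.
An unknown mass m at 0.472 m has arm 1.458 m; its moment is m·g·1.458 counterclockwise.
For rotational equilibrium, m × 9.81 × 1.458 = 39.45, so m = 39.45 / (9.81 × 1.458) = 2.76 kg.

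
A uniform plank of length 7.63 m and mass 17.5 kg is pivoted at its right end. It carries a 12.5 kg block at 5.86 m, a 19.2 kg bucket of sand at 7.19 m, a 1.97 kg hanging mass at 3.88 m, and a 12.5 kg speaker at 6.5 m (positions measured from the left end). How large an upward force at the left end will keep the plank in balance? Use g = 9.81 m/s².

About the right end:
Beam weight: 17.5 × 9.81 = 171.7 N down at 3.815 m → arm 3.815 m, τ = 171.7 × 3.815 = 655 N·m counterclockwise.
Block: 12.5 × 9.81 = 122.6 N down at 5.86 m → arm 1.77 m, τ = 122.6 × 1.77 = 217 N·m counterclockwise.
Bucket of sand: 19.2 × 9.81 = 188.4 N down at 7.19 m → arm 0.44 m, τ = 188.4 × 0.44 = 82.9 N·m counterclockwise.
Hanging mass: 1.97 × 9.81 = 19.33 N down at 3.88 m → arm 3.75 m, τ = 19.33 × 3.75 = 72.49 N·m counterclockwise.
Speaker: 12.5 × 9.81 = 122.6 N down at 6.5 m → arm 1.13 m, τ = 122.6 × 1.13 = 138.5 N·m counterclockwise.
Net moment of the loads = 1166 N·m counterclockwise.
The upward force F acts at the left end, arm 7.63 m, giving F × 7.63 clockwise.
Setting net torque to zero: F × 7.63 = 1166 → F = 1166 / 7.63 = 153 N.

F ≈ 153 N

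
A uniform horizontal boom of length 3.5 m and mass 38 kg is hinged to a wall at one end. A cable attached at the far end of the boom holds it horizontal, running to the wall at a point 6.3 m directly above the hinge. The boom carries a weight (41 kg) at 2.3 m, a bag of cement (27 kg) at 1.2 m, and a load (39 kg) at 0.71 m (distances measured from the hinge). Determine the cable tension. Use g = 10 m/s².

T ≈ 722 N

About the hinge:
Beam weight: 38 × 10 = 380 N down at 1.75 m → arm 1.75 m, τ = 380 × 1.75 = 665 N·m clockwise.
Weight: 41 × 10 = 410 N down at 2.3 m → arm 2.3 m, τ = 410 × 2.3 = 943 N·m clockwise.
Bag of cement: 27 × 10 = 270 N down at 1.2 m → arm 1.2 m, τ = 270 × 1.2 = 324 N·m clockwise.
Load: 39 × 10 = 390 N down at 0.71 m → arm 0.71 m, τ = 390 × 0.71 = 276.9 N·m clockwise.
Total clockwise load moment = 2209 N·m.
The cable tension T acts at 3.5 m; only its component perpendicular to the boom, T sinθ, produces torque. sinθ = h/√(h²+d²) = 6.3/√(6.3²+3.5²) = 0.8742.
For rotational equilibrium, T × 3.5 × 0.8742 = 2209, so T = 2209 / 3.06 = 722 N.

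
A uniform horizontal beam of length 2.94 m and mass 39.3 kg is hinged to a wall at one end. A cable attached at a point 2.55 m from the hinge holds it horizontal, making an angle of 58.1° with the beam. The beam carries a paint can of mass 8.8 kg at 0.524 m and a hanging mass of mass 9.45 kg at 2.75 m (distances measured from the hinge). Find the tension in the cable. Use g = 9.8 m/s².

Sum moments about the hinge (the unknown hinge reaction has zero arm there).
Beam weight: 39.3 × 9.8 = 385.1 N down at 1.47 m → arm 1.47 m, τ = 385.1 × 1.47 = 566.1 N·m clockwise.
Paint can: 8.8 × 9.8 = 86.24 N down at 0.524 m → arm 0.524 m, τ = 86.24 × 0.524 = 45.19 N·m clockwise.
Hanging mass: 9.45 × 9.8 = 92.61 N down at 2.75 m → arm 2.75 m, τ = 92.61 × 2.75 = 254.7 N·m clockwise.
Total clockwise load moment = 866 N·m.
The cable tension T acts at 2.55 m; only its component perpendicular to the beam, T sinθ, produces torque. sin 58.1° = 0.849.
For rotational equilibrium, T × 2.55 × 0.849 = 866, so T = 866 / 2.165 = 400 N.

T ≈ 400 N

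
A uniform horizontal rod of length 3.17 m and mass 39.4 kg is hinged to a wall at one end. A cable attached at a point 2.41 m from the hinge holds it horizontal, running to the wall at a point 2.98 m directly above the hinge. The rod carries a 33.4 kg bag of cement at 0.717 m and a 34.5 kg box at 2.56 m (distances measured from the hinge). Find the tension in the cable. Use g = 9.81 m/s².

Taking torques about the hinge:
Beam weight: 39.4 × 9.81 = 386.5 N down at 1.585 m → arm 1.585 m, τ = 386.5 × 1.585 = 612.6 N·m clockwise.
Bag of cement: 33.4 × 9.81 = 327.7 N down at 0.717 m → arm 0.717 m, τ = 327.7 × 0.717 = 235 N·m clockwise.
Box: 34.5 × 9.81 = 338.4 N down at 2.56 m → arm 2.56 m, τ = 338.4 × 2.56 = 866.3 N·m clockwise.
Total clockwise load moment = 1714 N·m.
The cable tension T acts at 2.41 m; only its component perpendicular to the rod, T sinθ, produces torque. sinθ = h/√(h²+d²) = 2.98/√(2.98²+2.41²) = 0.7775.
Στ = 0 ⇒ T × 2.41 × 0.7775 = 1714 ⇒ T = 1714 / 1.874 = 915 N.

T ≈ 915 N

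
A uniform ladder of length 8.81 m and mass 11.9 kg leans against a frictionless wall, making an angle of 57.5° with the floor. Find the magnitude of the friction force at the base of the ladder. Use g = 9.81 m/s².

Taking torques about the foot of the ladder:
Ladder weight 11.9×9.81 = 116.7 N acts at 4.405 m along the ladder; its horizontal arm is 4.405·cos57.5° = 2.367 m → τ = 276.2 N·m clockwise.
Wall normal N acts horizontally at the top; its moment arm is the height L sinθ = 8.81·sin57.5° = 7.43 m, counterclockwise.
For rotational equilibrium, N × 7.43 = 276.2, so N = 37.2 N.
ΣFx = 0: friction at the foot balances the wall's push, so f = N_wall = 37.2 N.

f ≈ 37.2 N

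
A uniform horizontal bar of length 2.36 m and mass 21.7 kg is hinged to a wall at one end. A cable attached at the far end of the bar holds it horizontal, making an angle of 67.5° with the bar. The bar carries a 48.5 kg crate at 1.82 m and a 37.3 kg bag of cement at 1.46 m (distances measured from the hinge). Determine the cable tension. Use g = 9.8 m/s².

T ≈ 757 N

Taking torques about the hinge:
Beam weight: 21.7 × 9.8 = 212.7 N down at 1.18 m → arm 1.18 m, τ = 212.7 × 1.18 = 251 N·m clockwise.
Crate: 48.5 × 9.8 = 475.3 N down at 1.82 m → arm 1.82 m, τ = 475.3 × 1.82 = 865 N·m clockwise.
Bag of cement: 37.3 × 9.8 = 365.5 N down at 1.46 m → arm 1.46 m, τ = 365.5 × 1.46 = 533.6 N·m clockwise.
Total clockwise load moment = 1650 N·m.
The cable tension T acts at 2.36 m; only its component perpendicular to the bar, T sinθ, produces torque. sin 67.5° = 0.9239.
Balancing moments: T × 2.36 × 0.9239 = 1650, giving T = 1650 / 2.18 = 757 N.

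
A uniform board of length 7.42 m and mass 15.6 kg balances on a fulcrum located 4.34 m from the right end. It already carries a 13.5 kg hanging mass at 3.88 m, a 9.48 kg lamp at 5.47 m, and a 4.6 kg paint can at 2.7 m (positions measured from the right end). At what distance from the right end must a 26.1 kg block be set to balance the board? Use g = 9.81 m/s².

Sum moments about the fulcrum (at 4.34 m from the right end) (the support reaction has zero arm there).
Beam weight: 15.6 × 9.81 = 153 N down at 3.71 m → arm 0.63 m, τ = 153 × 0.63 = 96.39 N·m clockwise.
Hanging mass: 13.5 × 9.81 = 132.4 N down at 3.88 m → arm 0.46 m, τ = 132.4 × 0.46 = 60.9 N·m clockwise.
Lamp: 9.48 × 9.81 = 93 N down at 5.47 m → arm 1.13 m, τ = 93 × 1.13 = 105.1 N·m counterclockwise.
Paint can: 4.6 × 9.81 = 45.13 N down at 2.7 m → arm 1.64 m, τ = 45.13 × 1.64 = 74.01 N·m clockwise.
Net moment of existing loads = 126.2 N·m clockwise.
The block weighs 26.1 × 9.81 = 256 N and must supply an equal counterclockwise moment, so its lever arm about the fulcrum is 126.2 / 256 = 0.493 m.
That puts it at 4.34 + 0.493 = 4.83 m from the right end.

x ≈ 4.83 m from the right end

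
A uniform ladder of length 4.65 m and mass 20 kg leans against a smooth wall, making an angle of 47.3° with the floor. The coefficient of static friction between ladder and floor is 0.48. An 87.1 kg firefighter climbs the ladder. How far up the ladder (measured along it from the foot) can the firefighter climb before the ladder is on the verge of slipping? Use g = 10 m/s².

d ≈ 2.44 m

Sum moments about the foot of the ladder (the floor normal and friction both act there and drop out).
Ladder weight 20×10 = 200 N acts at 2.325 m along the ladder; its horizontal arm is 2.325·cos47.3° = 1.577 m → τ = 315.4 N·m clockwise.
Firefighter weight 87.1×10 = 871 N at distance d → arm d·cos47.3° → τ = 871·d·0.6782 clockwise.
Wall normal N at the top has arm L sinθ = 3.417 m counterclockwise, so Στ = 0 gives N·3.417 = 315.4 + 590.7·d.
ΣFy = 0 ⇒ N_floor = 1071 N, so the maximum friction is μ_s·N_floor = 0.48×1071 = 514.1 N. ΣFx = 0 ⇒ N_wall = f, so at the slipping point N = 514.1 N.
Substituting: 514.1×3.417 = 315.4 + 590.7·d ⇒ d = (1757 − 315.4) / 590.7 = 2.44 m.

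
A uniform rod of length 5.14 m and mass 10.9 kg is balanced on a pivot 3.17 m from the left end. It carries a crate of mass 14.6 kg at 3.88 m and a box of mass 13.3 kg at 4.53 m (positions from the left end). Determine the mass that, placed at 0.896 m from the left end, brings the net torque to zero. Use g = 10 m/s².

m ≈ 9.64 kg

Sum moments about the pivot (at 3.17 m from the left end) (the support reaction has zero arm there).
Beam weight: 10.9 × 10 = 109 N down at 2.57 m → arm 0.6 m, τ = 109 × 0.6 = 65.4 N·m counterclockwise.
Crate: 14.6 × 10 = 146 N down at 3.88 m → arm 0.71 m, τ = 146 × 0.71 = 103.7 N·m clockwise.
Box: 13.3 × 10 = 133 N down at 4.53 m → arm 1.36 m, τ = 133 × 1.36 = 180.9 N·m clockwise.
Net moment of known loads = 219.2 N·m clockwise.
An unknown mass m at 0.896 m has arm 2.274 m; its moment is m·g·2.274 counterclockwise.
Setting net torque to zero: m × 10 × 2.274 = 219.2 → m = 219.2 / (10 × 2.274) = 9.64 kg.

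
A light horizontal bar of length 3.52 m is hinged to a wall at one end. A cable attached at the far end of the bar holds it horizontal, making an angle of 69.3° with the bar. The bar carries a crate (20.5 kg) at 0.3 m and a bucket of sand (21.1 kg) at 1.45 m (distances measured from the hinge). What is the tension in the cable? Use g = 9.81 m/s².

About the hinge:
Crate: 20.5 × 9.81 = 201.1 N down at 0.3 m → arm 0.3 m, τ = 201.1 × 0.3 = 60.33 N·m clockwise.
Bucket of sand: 21.1 × 9.81 = 207 N down at 1.45 m → arm 1.45 m, τ = 207 × 1.45 = 300.1 N·m clockwise.
Total clockwise load moment = 360.4 N·m.
The cable tension T acts at 3.52 m; only its component perpendicular to the bar, T sinθ, produces torque. sin 69.3° = 0.9354.
Στ = 0 ⇒ T × 3.52 × 0.9354 = 360.4 ⇒ T = 360.4 / 3.293 = 109 N.

T ≈ 109 N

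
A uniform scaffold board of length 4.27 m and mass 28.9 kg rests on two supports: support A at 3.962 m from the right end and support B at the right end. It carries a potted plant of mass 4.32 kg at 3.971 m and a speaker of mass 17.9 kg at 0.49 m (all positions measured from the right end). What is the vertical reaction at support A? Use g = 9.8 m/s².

About support B:
Beam weight: 28.9 × 9.8 = 283.2 N down at 2.135 m → arm 2.135 m, τ = 283.2 × 2.135 = 604.6 N·m counterclockwise.
Potted plant: 4.32 × 9.8 = 42.34 N down at 3.971 m → arm 3.971 m, τ = 42.34 × 3.971 = 168.1 N·m counterclockwise.
Speaker: 17.9 × 9.8 = 175.4 N down at 0.49 m → arm 0.49 m, τ = 175.4 × 0.49 = 85.95 N·m counterclockwise.
Net load moment about support B = 858.7 N·m counterclockwise.
Reaction R at support A is upward at 3.962 m, arm 3.962 m → moment R × 3.962 clockwise.
Balancing moments: R × 3.962 = 858.7, giving R = 217 N.

R_A ≈ 217 N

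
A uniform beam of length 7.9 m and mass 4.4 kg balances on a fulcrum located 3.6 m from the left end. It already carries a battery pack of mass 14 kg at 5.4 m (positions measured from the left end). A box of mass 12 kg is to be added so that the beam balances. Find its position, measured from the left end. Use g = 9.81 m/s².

x ≈ 1.37 m from the left end

Choose the fulcrum (at 3.6 m from the left end) as the axis so the support reaction has zero arm there.
Beam weight: 4.4 × 9.81 = 43.16 N down at 3.95 m → arm 0.35 m, τ = 43.16 × 0.35 = 15.11 N·m clockwise.
Battery pack: 14 × 9.81 = 137.3 N down at 5.4 m → arm 1.8 m, τ = 137.3 × 1.8 = 247.1 N·m clockwise.
Net moment of existing loads = 262.2 N·m clockwise.
The box weighs 12 × 9.81 = 117.7 N and must supply an equal counterclockwise moment, so its lever arm about the fulcrum is 262.2 / 117.7 = 2.23 m.
That puts it at 3.6 − 2.23 = 1.37 m from the left end.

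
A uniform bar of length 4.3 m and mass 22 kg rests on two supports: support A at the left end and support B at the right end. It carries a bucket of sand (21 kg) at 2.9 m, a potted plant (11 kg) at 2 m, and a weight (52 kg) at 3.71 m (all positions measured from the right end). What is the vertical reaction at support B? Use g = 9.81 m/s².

R_B ≈ 303 N

Take moments about support A.
Beam weight: 22 × 9.81 = 215.8 N down at 2.15 m → arm 2.15 m, τ = 215.8 × 2.15 = 464 N·m clockwise.
Bucket of sand: 21 × 9.81 = 206 N down at 2.9 m → arm 1.4 m, τ = 206 × 1.4 = 288.4 N·m clockwise.
Potted plant: 11 × 9.81 = 107.9 N down at 2 m → arm 2.3 m, τ = 107.9 × 2.3 = 248.2 N·m clockwise.
Weight: 52 × 9.81 = 510.1 N down at 3.71 m → arm 0.59 m, τ = 510.1 × 0.59 = 301 N·m clockwise.
Net load moment about support A = 1302 N·m clockwise.
Reaction R at support B is upward at 0 m, arm 4.3 m → moment R × 4.3 counterclockwise.
Στ = 0 ⇒ R × 4.3 = 1302 ⇒ R = 303 N.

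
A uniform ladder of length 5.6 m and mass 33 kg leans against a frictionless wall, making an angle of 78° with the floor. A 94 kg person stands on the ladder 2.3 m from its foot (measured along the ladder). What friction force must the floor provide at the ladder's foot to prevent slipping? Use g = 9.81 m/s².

f ≈ 115 N

Sum moments about the foot of the ladder (the floor normal and friction both act there and drop out).
Ladder weight 33×9.81 = 323.7 N acts at 2.8 m along the ladder; its horizontal arm is 2.8·cos78° = 0.5822 m → τ = 188.5 N·m clockwise.
Person: 94×9.81 = 922.1 N at 2.3 m → arm 0.4782 m → τ = 440.9 N·m clockwise.
Wall normal N acts horizontally at the top; its moment arm is the height L sinθ = 5.6·sin78° = 5.478 m, counterclockwise.
For rotational equilibrium, N × 5.478 = 629.4, so N = 115 N.
ΣFx = 0: friction at the foot balances the wall's push, so f = N_wall = 115 N.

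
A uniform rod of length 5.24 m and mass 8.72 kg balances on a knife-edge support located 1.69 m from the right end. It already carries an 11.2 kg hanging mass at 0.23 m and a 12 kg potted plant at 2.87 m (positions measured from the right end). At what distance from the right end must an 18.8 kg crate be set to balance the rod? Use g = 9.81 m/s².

x ≈ 1.38 m from the right end

Taking torques about the knife-edge support (at 1.69 m from the right end):
Beam weight: 8.72 × 9.81 = 85.54 N down at 2.62 m → arm 0.93 m, τ = 85.54 × 0.93 = 79.55 N·m counterclockwise.
Hanging mass: 11.2 × 9.81 = 109.9 N down at 0.23 m → arm 1.46 m, τ = 109.9 × 1.46 = 160.5 N·m clockwise.
Potted plant: 12 × 9.81 = 117.7 N down at 2.87 m → arm 1.18 m, τ = 117.7 × 1.18 = 138.9 N·m counterclockwise.
Net moment of existing loads = 57.95 N·m counterclockwise.
The crate weighs 18.8 × 9.81 = 184.4 N and must supply an equal clockwise moment, so its lever arm about the knife-edge support is 57.95 / 184.4 = 0.314 m.
That puts it at 1.69 − 0.314 = 1.38 m from the right end.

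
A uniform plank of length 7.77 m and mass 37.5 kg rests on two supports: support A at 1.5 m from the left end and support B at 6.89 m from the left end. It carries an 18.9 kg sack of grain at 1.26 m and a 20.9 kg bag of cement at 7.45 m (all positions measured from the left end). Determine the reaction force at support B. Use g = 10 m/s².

R_B ≈ 388 N

Taking torques about support A:
Beam weight: 37.5 × 10 = 375 N down at 3.885 m → arm 2.385 m, τ = 375 × 2.385 = 894.4 N·m clockwise.
Sack of grain: 18.9 × 10 = 189 N down at 1.26 m → arm 0.24 m, τ = 189 × 0.24 = 45.36 N·m counterclockwise.
Bag of cement: 20.9 × 10 = 209 N down at 7.45 m → arm 5.95 m, τ = 209 × 5.95 = 1244 N·m clockwise.
Net load moment about support A = 2093 N·m clockwise.
Reaction R at support B is upward at 6.89 m, arm 5.39 m → moment R × 5.39 counterclockwise.
Setting net torque to zero: R × 5.39 = 2093 → R = 388 N.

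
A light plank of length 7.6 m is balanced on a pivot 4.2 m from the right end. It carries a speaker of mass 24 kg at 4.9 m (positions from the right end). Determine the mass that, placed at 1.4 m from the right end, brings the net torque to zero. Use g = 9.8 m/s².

Taking torques about the pivot (at 4.2 m from the right end):
Speaker: 24 × 9.8 = 235.2 N down at 4.9 m → arm 0.7 m, τ = 235.2 × 0.7 = 164.6 N·m counterclockwise.
Net moment of known loads = 164.6 N·m counterclockwise.
An unknown mass m at 1.4 m has arm 2.8 m; its moment is m·g·2.8 clockwise.
For rotational equilibrium, m × 9.8 × 2.8 = 164.6, so m = 164.6 / (9.8 × 2.8) = 6 kg.

m ≈ 6 kg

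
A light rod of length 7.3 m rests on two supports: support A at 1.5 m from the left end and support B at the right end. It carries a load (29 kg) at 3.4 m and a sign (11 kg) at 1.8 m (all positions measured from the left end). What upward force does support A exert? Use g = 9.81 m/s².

Taking torques about support B:
Load: 29 × 9.81 = 284.5 N down at 3.4 m → arm 3.9 m, τ = 284.5 × 3.9 = 1110 N·m counterclockwise.
Sign: 11 × 9.81 = 107.9 N down at 1.8 m → arm 5.5 m, τ = 107.9 × 5.5 = 593.5 N·m counterclockwise.
Net load moment about support B = 1704 N·m counterclockwise.
Reaction R at support A is upward at 1.5 m, arm 5.8 m → moment R × 5.8 clockwise.
Στ = 0 ⇒ R × 5.8 = 1704 ⇒ R = 294 N.

R_A ≈ 294 N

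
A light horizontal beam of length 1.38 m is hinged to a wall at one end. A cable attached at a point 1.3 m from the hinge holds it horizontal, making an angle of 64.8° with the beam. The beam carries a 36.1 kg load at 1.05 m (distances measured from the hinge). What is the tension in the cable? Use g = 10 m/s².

T ≈ 322 N

About the hinge:
Load: 36.1 × 10 = 361 N down at 1.05 m → arm 1.05 m, τ = 361 × 1.05 = 379.1 N·m clockwise.
Total clockwise load moment = 379.1 N·m.
The cable tension T acts at 1.3 m; only its component perpendicular to the beam, T sinθ, produces torque. sin 64.8° = 0.9048.
For rotational equilibrium, T × 1.3 × 0.9048 = 379.1, so T = 379.1 / 1.176 = 322 N.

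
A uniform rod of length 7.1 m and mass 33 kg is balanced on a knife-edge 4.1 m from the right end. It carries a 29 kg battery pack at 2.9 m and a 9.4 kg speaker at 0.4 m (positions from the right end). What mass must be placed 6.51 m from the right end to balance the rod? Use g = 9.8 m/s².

About the knife-edge (at 4.1 m from the right end):
Beam weight: 33 × 9.8 = 323.4 N down at 3.55 m → arm 0.55 m, τ = 323.4 × 0.55 = 177.9 N·m clockwise.
Battery pack: 29 × 9.8 = 284.2 N down at 2.9 m → arm 1.2 m, τ = 284.2 × 1.2 = 341 N·m clockwise.
Speaker: 9.4 × 9.8 = 92.12 N down at 0.4 m → arm 3.7 m, τ = 92.12 × 3.7 = 340.8 N·m clockwise.
Net moment of known loads = 859.7 N·m clockwise.
An unknown mass m at 6.51 m has arm 2.41 m; its moment is m·g·2.41 counterclockwise.
For rotational equilibrium, m × 9.8 × 2.41 = 859.7, so m = 859.7 / (9.8 × 2.41) = 36.4 kg.

m ≈ 36.4 kg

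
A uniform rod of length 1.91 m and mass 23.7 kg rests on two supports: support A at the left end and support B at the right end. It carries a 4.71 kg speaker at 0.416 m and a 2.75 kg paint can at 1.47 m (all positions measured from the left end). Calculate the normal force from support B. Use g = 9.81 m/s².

Choose support A as the axis so its reaction then has zero moment arm.
Beam weight: 23.7 × 9.81 = 232.5 N down at 0.955 m → arm 0.955 m, τ = 232.5 × 0.955 = 222 N·m clockwise.
Speaker: 4.71 × 9.81 = 46.21 N down at 0.416 m → arm 0.416 m, τ = 46.21 × 0.416 = 19.22 N·m clockwise.
Paint can: 2.75 × 9.81 = 26.98 N down at 1.47 m → arm 1.47 m, τ = 26.98 × 1.47 = 39.66 N·m clockwise.
Net load moment about support A = 280.9 N·m clockwise.
Reaction R at support B is upward at 1.91 m, arm 1.91 m → moment R × 1.91 counterclockwise.
For rotational equilibrium, R × 1.91 = 280.9, so R = 147 N.

R_B ≈ 147 N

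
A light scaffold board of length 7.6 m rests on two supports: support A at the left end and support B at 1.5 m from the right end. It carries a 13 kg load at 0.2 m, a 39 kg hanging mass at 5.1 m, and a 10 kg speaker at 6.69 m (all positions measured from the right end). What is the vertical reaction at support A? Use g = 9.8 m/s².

R_A ≈ 282 N

Taking torques about support B:
Load: 13 × 9.8 = 127.4 N down at 0.2 m → arm 1.3 m, τ = 127.4 × 1.3 = 165.6 N·m clockwise.
Hanging mass: 39 × 9.8 = 382.2 N down at 5.1 m → arm 3.6 m, τ = 382.2 × 3.6 = 1376 N·m counterclockwise.
Speaker: 10 × 9.8 = 98 N down at 6.69 m → arm 5.19 m, τ = 98 × 5.19 = 508.6 N·m counterclockwise.
Net load moment about support B = 1719 N·m counterclockwise.
Reaction R at support A is upward at 7.6 m, arm 6.1 m → moment R × 6.1 clockwise.
Balancing moments: R × 6.1 = 1719, giving R = 282 N.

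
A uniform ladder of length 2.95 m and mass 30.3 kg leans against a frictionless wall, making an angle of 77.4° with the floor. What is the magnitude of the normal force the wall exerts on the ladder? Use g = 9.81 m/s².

Taking torques about the foot of the ladder:
Ladder weight 30.3×9.81 = 297.2 N acts at 1.475 m along the ladder; its horizontal arm is 1.475·cos77.4° = 0.3218 m → τ = 95.64 N·m clockwise.
Wall normal N acts horizontally at the top; its moment arm is the height L sinθ = 2.95·sin77.4° = 2.879 m, counterclockwise.
Balancing moments: N × 2.879 = 95.64, giving N = 33.2 N.

N_wall ≈ 33.2 N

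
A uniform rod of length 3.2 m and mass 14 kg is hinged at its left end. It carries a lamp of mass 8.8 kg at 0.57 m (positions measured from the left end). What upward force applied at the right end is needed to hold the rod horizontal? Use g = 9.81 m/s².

F ≈ 84 N

Choose the left end as the axis so the unknown pivot reaction has zero arm there.
Beam weight: 14 × 9.81 = 137.3 N down at 1.6 m → arm 1.6 m, τ = 137.3 × 1.6 = 219.7 N·m clockwise.
Lamp: 8.8 × 9.81 = 86.33 N down at 0.57 m → arm 0.57 m, τ = 86.33 × 0.57 = 49.21 N·m clockwise.
Net moment of the loads = 268.9 N·m clockwise.
The upward force F acts at the right end, arm 3.2 m, giving F × 3.2 counterclockwise.
Στ = 0 ⇒ F × 3.2 = 268.9 ⇒ F = 268.9 / 3.2 = 84 N.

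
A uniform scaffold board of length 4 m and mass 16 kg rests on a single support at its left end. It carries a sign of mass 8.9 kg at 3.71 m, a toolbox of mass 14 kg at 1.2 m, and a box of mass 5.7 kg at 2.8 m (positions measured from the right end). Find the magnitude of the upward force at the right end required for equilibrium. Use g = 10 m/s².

F ≈ 202 N

Taking torques about the left end:
Beam weight: 16 × 10 = 160 N down at 2 m → arm 2 m, τ = 160 × 2 = 320 N·m clockwise.
Sign: 8.9 × 10 = 89 N down at 3.71 m → arm 0.29 m, τ = 89 × 0.29 = 25.81 N·m clockwise.
Toolbox: 14 × 10 = 140 N down at 1.2 m → arm 2.8 m, τ = 140 × 2.8 = 392 N·m clockwise.
Box: 5.7 × 10 = 57 N down at 2.8 m → arm 1.2 m, τ = 57 × 1.2 = 68.4 N·m clockwise.
Net moment of the loads = 806.2 N·m clockwise.
The upward force F acts at the right end, arm 4 m, giving F × 4 counterclockwise.
Balancing moments: F × 4 = 806.2, giving F = 806.2 / 4 = 202 N.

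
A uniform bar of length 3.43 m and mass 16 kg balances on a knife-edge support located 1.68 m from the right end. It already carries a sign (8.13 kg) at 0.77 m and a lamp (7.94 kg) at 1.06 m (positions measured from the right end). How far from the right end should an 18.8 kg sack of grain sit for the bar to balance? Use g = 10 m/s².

About the knife-edge support (at 1.68 m from the right end):
Beam weight: 16 × 10 = 160 N down at 1.715 m → arm 0.035 m, τ = 160 × 0.035 = 5.6 N·m counterclockwise.
Sign: 8.13 × 10 = 81.3 N down at 0.77 m → arm 0.91 m, τ = 81.3 × 0.91 = 73.98 N·m clockwise.
Lamp: 7.94 × 10 = 79.4 N down at 1.06 m → arm 0.62 m, τ = 79.4 × 0.62 = 49.23 N·m clockwise.
Net moment of existing loads = 117.6 N·m clockwise.
The sack of grain weighs 18.8 × 10 = 188 N and must supply an equal counterclockwise moment, so its lever arm about the knife-edge support is 117.6 / 188 = 0.626 m.
That puts it at 1.68 + 0.626 = 2.31 m from the right end.

x ≈ 2.31 m from the right end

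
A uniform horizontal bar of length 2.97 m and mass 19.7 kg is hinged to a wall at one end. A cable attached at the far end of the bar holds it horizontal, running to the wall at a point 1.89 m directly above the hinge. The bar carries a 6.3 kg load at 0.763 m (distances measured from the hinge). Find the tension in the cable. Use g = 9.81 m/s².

T ≈ 210 N

Take moments about the hinge.
Beam weight: 19.7 × 9.81 = 193.3 N down at 1.485 m → arm 1.485 m, τ = 193.3 × 1.485 = 287.1 N·m clockwise.
Load: 6.3 × 9.81 = 61.8 N down at 0.763 m → arm 0.763 m, τ = 61.8 × 0.763 = 47.15 N·m clockwise.
Total clockwise load moment = 334.2 N·m.
The cable tension T acts at 2.97 m; only its component perpendicular to the bar, T sinθ, produces torque. sinθ = h/√(h²+d²) = 1.89/√(1.89²+2.97²) = 0.5369.
Balancing moments: T × 2.97 × 0.5369 = 334.2, giving T = 334.2 / 1.595 = 210 N.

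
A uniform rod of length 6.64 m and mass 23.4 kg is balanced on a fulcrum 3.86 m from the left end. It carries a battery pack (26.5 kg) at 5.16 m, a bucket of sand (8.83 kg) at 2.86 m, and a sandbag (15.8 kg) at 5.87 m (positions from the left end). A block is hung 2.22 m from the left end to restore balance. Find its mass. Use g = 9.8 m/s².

About the fulcrum (at 3.86 m from the left end):
Beam weight: 23.4 × 9.8 = 229.3 N down at 3.32 m → arm 0.54 m, τ = 229.3 × 0.54 = 123.8 N·m counterclockwise.
Battery pack: 26.5 × 9.8 = 259.7 N down at 5.16 m → arm 1.3 m, τ = 259.7 × 1.3 = 337.6 N·m clockwise.
Bucket of sand: 8.83 × 9.8 = 86.53 N down at 2.86 m → arm 1 m, τ = 86.53 × 1 = 86.53 N·m counterclockwise.
Sandbag: 15.8 × 9.8 = 154.8 N down at 5.87 m → arm 2.01 m, τ = 154.8 × 2.01 = 311.1 N·m clockwise.
Net moment of known loads = 438.4 N·m clockwise.
An unknown mass m at 2.22 m has arm 1.64 m; its moment is m·g·1.64 counterclockwise.
For rotational equilibrium, m × 9.8 × 1.64 = 438.4, so m = 438.4 / (9.8 × 1.64) = 27.3 kg.

m ≈ 27.3 kg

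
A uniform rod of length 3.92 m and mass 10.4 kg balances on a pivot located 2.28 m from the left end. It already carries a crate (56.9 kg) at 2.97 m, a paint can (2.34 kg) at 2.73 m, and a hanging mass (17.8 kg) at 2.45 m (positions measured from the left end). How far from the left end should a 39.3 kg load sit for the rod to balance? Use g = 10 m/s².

x ≈ 1.26 m from the left end

Taking torques about the pivot (at 2.28 m from the left end):
Beam weight: 10.4 × 10 = 104 N down at 1.96 m → arm 0.32 m, τ = 104 × 0.32 = 33.28 N·m counterclockwise.
Crate: 56.9 × 10 = 569 N down at 2.97 m → arm 0.69 m, τ = 569 × 0.69 = 392.6 N·m clockwise.
Paint can: 2.34 × 10 = 23.4 N down at 2.73 m → arm 0.45 m, τ = 23.4 × 0.45 = 10.53 N·m clockwise.
Hanging mass: 17.8 × 10 = 178 N down at 2.45 m → arm 0.17 m, τ = 178 × 0.17 = 30.26 N·m clockwise.
Net moment of existing loads = 400.1 N·m clockwise.
The load weighs 39.3 × 10 = 393 N and must supply an equal counterclockwise moment, so its lever arm about the pivot is 400.1 / 393 = 1.02 m.
That puts it at 2.28 − 1.02 = 1.26 m from the left end.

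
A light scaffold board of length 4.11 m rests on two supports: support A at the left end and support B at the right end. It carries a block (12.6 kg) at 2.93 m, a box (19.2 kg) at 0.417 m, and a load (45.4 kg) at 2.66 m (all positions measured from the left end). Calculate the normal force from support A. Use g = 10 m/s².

About support B:
Block: 12.6 × 10 = 126 N down at 2.93 m → arm 1.18 m, τ = 126 × 1.18 = 148.7 N·m counterclockwise.
Box: 19.2 × 10 = 192 N down at 0.417 m → arm 3.693 m, τ = 192 × 3.693 = 709.1 N·m counterclockwise.
Load: 45.4 × 10 = 454 N down at 2.66 m → arm 1.45 m, τ = 454 × 1.45 = 658.3 N·m counterclockwise.
Net load moment about support B = 1516 N·m counterclockwise.
Reaction R at support A is upward at 0 m, arm 4.11 m → moment R × 4.11 clockwise.
Στ = 0 ⇒ R × 4.11 = 1516 ⇒ R = 369 N.

R_A ≈ 369 N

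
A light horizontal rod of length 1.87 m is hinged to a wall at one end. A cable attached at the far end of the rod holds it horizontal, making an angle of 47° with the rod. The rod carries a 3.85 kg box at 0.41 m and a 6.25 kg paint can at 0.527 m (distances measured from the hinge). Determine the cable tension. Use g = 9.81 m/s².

T ≈ 34.9 N

Take moments about the hinge.
Box: 3.85 × 9.81 = 37.77 N down at 0.41 m → arm 0.41 m, τ = 37.77 × 0.41 = 15.49 N·m clockwise.
Paint can: 6.25 × 9.81 = 61.31 N down at 0.527 m → arm 0.527 m, τ = 61.31 × 0.527 = 32.31 N·m clockwise.
Total clockwise load moment = 47.8 N·m.
The cable tension T acts at 1.87 m; only its component perpendicular to the rod, T sinθ, produces torque. sin 47° = 0.7314.
Setting net torque to zero: T × 1.87 × 0.7314 = 47.8 → T = 47.8 / 1.368 = 34.9 N.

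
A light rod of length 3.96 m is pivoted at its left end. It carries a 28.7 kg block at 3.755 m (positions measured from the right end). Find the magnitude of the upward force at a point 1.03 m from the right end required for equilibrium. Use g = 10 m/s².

Take moments about the left end.
Block: 28.7 × 10 = 287 N down at 3.755 m → arm 0.205 m, τ = 287 × 0.205 = 58.83 N·m clockwise.
Net moment of the loads = 58.83 N·m clockwise.
The upward force F acts at a point 1.03 m from the right end, arm 2.93 m, giving F × 2.93 counterclockwise.
Setting net torque to zero: F × 2.93 = 58.83 → F = 58.83 / 2.93 = 20.1 N.

F ≈ 20.1 N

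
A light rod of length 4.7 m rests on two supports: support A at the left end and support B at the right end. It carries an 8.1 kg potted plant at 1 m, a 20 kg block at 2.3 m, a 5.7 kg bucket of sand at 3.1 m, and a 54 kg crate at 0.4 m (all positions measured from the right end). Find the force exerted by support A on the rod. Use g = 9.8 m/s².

R_A ≈ 195 N

Taking torques about support B:
Potted plant: 8.1 × 9.8 = 79.38 N down at 1 m → arm 1 m, τ = 79.38 × 1 = 79.38 N·m counterclockwise.
Block: 20 × 9.8 = 196 N down at 2.3 m → arm 2.3 m, τ = 196 × 2.3 = 450.8 N·m counterclockwise.
Bucket of sand: 5.7 × 9.8 = 55.86 N down at 3.1 m → arm 3.1 m, τ = 55.86 × 3.1 = 173.2 N·m counterclockwise.
Crate: 54 × 9.8 = 529.2 N down at 0.4 m → arm 0.4 m, τ = 529.2 × 0.4 = 211.7 N·m counterclockwise.
Net load moment about support B = 915.1 N·m counterclockwise.
Reaction R at support A is upward at 4.7 m, arm 4.7 m → moment R × 4.7 clockwise.
Στ = 0 ⇒ R × 4.7 = 915.1 ⇒ R = 195 N.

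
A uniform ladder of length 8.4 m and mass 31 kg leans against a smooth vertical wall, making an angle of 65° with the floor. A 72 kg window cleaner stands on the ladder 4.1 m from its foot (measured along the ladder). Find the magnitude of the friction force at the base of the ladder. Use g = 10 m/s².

f ≈ 236 N

Choose the foot of the ladder as the axis so the floor normal and friction both act there and drop out.
Ladder weight 31×10 = 310 N acts at 4.2 m along the ladder; its horizontal arm is 4.2·cos65° = 1.775 m → τ = 550.2 N·m clockwise.
Window cleaner: 72×10 = 720 N at 4.1 m → arm 1.733 m → τ = 1248 N·m clockwise.
Wall normal N acts horizontally at the top; its moment arm is the height L sinθ = 8.4·sin65° = 7.613 m, counterclockwise.
For rotational equilibrium, N × 7.613 = 1798, so N = 236 N.
ΣFx = 0: friction at the foot balances the wall's push, so f = N_wall = 236 N.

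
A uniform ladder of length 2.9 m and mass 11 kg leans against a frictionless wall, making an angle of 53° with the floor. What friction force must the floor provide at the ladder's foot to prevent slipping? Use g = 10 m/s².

f ≈ 41.4 N

Take moments about the foot of the ladder.
Ladder weight 11×10 = 110 N acts at 1.45 m along the ladder; its horizontal arm is 1.45·cos53° = 0.8726 m → τ = 95.99 N·m clockwise.
Wall normal N acts horizontally at the top; its moment arm is the height L sinθ = 2.9·sin53° = 2.316 m, counterclockwise.
Στ = 0 ⇒ N × 2.316 = 95.99 ⇒ N = 41.4 N.
ΣFx = 0: friction at the foot balances the wall's push, so f = N_wall = 41.4 N.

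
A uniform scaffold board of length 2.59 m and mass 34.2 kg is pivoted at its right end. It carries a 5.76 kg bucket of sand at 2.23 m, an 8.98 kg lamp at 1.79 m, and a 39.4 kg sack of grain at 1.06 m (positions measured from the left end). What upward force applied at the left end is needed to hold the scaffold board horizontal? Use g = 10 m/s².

About the right end:
Beam weight: 34.2 × 10 = 342 N down at 1.295 m → arm 1.295 m, τ = 342 × 1.295 = 442.9 N·m counterclockwise.
Bucket of sand: 5.76 × 10 = 57.6 N down at 2.23 m → arm 0.36 m, τ = 57.6 × 0.36 = 20.74 N·m counterclockwise.
Lamp: 8.98 × 10 = 89.8 N down at 1.79 m → arm 0.8 m, τ = 89.8 × 0.8 = 71.84 N·m counterclockwise.
Sack of grain: 39.4 × 10 = 394 N down at 1.06 m → arm 1.53 m, τ = 394 × 1.53 = 602.8 N·m counterclockwise.
Net moment of the loads = 1138 N·m counterclockwise.
The upward force F acts at the left end, arm 2.59 m, giving F × 2.59 clockwise.
For rotational equilibrium, F × 2.59 = 1138, so F = 1138 / 2.59 = 439 N.

F ≈ 439 N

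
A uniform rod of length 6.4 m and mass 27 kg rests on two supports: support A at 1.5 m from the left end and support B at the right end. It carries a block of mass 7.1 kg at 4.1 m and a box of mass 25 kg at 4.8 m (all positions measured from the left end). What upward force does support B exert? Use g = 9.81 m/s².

About support A:
Beam weight: 27 × 9.81 = 264.9 N down at 3.2 m → arm 1.7 m, τ = 264.9 × 1.7 = 450.3 N·m clockwise.
Block: 7.1 × 9.81 = 69.65 N down at 4.1 m → arm 2.6 m, τ = 69.65 × 2.6 = 181.1 N·m clockwise.
Box: 25 × 9.81 = 245.2 N down at 4.8 m → arm 3.3 m, τ = 245.2 × 3.3 = 809.2 N·m clockwise.
Net load moment about support A = 1441 N·m clockwise.
Reaction R at support B is upward at 6.4 m, arm 4.9 m → moment R × 4.9 counterclockwise.
Στ = 0 ⇒ R × 4.9 = 1441 ⇒ R = 294 N.

R_B ≈ 294 N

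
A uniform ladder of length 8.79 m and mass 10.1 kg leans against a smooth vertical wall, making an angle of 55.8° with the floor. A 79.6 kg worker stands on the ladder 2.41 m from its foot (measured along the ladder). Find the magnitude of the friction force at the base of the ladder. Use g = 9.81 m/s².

About the foot of the ladder:
Ladder weight 10.1×9.81 = 99.08 N acts at 4.395 m along the ladder; its horizontal arm is 4.395·cos55.8° = 2.47 m → τ = 244.7 N·m clockwise.
Worker: 79.6×9.81 = 780.9 N at 2.41 m → arm 1.355 m → τ = 1058 N·m clockwise.
Wall normal N acts horizontally at the top; its moment arm is the height L sinθ = 8.79·sin55.8° = 7.27 m, counterclockwise.
Στ = 0 ⇒ N × 7.27 = 1303 ⇒ N = 179 N.
ΣFx = 0: friction at the foot balances the wall's push, so f = N_wall = 179 N.

f ≈ 179 N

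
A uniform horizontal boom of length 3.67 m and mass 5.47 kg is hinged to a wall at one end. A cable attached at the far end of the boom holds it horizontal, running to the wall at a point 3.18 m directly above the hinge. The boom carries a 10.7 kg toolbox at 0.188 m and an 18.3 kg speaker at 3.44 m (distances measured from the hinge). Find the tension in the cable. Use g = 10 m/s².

T ≈ 312 N

About the hinge:
Beam weight: 5.47 × 10 = 54.7 N down at 1.835 m → arm 1.835 m, τ = 54.7 × 1.835 = 100.4 N·m clockwise.
Toolbox: 10.7 × 10 = 107 N down at 0.188 m → arm 0.188 m, τ = 107 × 0.188 = 20.12 N·m clockwise.
Speaker: 18.3 × 10 = 183 N down at 3.44 m → arm 3.44 m, τ = 183 × 3.44 = 629.5 N·m clockwise.
Total clockwise load moment = 750 N·m.
The cable tension T acts at 3.67 m; only its component perpendicular to the boom, T sinθ, produces torque. sinθ = h/√(h²+d²) = 3.18/√(3.18²+3.67²) = 0.6549.
Setting net torque to zero: T × 3.67 × 0.6549 = 750 → T = 750 / 2.403 = 312 N.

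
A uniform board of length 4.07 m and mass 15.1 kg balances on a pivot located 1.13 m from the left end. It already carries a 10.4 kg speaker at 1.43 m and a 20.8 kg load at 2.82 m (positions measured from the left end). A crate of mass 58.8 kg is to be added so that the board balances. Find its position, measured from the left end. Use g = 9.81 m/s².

x ≈ 0.247 m from the left end

Taking torques about the pivot (at 1.13 m from the left end):
Beam weight: 15.1 × 9.81 = 148.1 N down at 2.035 m → arm 0.905 m, τ = 148.1 × 0.905 = 134 N·m clockwise.
Speaker: 10.4 × 9.81 = 102 N down at 1.43 m → arm 0.3 m, τ = 102 × 0.3 = 30.6 N·m clockwise.
Load: 20.8 × 9.81 = 204 N down at 2.82 m → arm 1.69 m, τ = 204 × 1.69 = 344.8 N·m clockwise.
Net moment of existing loads = 509.4 N·m clockwise.
The crate weighs 58.8 × 9.81 = 576.8 N and must supply an equal counterclockwise moment, so its lever arm about the pivot is 509.4 / 576.8 = 0.883 m.
That puts it at 1.13 − 0.883 = 0.247 m from the left end.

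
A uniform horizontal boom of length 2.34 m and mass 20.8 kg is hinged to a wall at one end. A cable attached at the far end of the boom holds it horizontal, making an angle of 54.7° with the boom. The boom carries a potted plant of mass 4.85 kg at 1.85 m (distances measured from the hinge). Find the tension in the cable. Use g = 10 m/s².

T ≈ 174 N

Taking torques about the hinge:
Beam weight: 20.8 × 10 = 208 N down at 1.17 m → arm 1.17 m, τ = 208 × 1.17 = 243.4 N·m clockwise.
Potted plant: 4.85 × 10 = 48.5 N down at 1.85 m → arm 1.85 m, τ = 48.5 × 1.85 = 89.73 N·m clockwise.
Total clockwise load moment = 333.1 N·m.
The cable tension T acts at 2.34 m; only its component perpendicular to the boom, T sinθ, produces torque. sin 54.7° = 0.8161.
Στ = 0 ⇒ T × 2.34 × 0.8161 = 333.1 ⇒ T = 333.1 / 1.91 = 174 N.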